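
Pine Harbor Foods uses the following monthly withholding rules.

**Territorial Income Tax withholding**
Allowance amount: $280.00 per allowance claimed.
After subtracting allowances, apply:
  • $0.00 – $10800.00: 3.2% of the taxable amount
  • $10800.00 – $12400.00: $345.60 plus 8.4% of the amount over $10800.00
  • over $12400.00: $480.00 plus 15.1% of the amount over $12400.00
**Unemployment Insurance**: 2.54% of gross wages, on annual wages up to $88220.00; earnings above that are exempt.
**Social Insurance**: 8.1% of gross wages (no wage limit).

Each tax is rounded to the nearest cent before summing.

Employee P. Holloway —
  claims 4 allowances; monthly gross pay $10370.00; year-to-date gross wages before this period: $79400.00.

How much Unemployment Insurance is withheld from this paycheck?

$224.03

Unemployment Insurance: cap $88220.00 − YTD $79400.00 = $8820.00 subject; 2.54% × $8820.00 = $224.03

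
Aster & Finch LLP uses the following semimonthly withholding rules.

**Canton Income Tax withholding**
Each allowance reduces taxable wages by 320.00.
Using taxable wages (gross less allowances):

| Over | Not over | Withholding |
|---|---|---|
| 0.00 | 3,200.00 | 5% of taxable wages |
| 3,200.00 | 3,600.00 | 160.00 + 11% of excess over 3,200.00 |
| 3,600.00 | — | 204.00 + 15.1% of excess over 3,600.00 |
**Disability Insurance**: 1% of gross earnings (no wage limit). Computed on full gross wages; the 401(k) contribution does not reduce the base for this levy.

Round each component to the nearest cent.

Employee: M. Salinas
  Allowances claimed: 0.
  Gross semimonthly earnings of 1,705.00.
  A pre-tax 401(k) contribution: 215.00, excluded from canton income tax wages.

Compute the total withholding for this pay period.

91.55

Canton Income Tax: taxable = 1,705.00 − 215.00 = 1,490.00
  5% × 1,490.00 = 74.50
Disability Insurance: 1% × 1,705.00 = 17.05
Total: 74.50 + 17.05 = 91.55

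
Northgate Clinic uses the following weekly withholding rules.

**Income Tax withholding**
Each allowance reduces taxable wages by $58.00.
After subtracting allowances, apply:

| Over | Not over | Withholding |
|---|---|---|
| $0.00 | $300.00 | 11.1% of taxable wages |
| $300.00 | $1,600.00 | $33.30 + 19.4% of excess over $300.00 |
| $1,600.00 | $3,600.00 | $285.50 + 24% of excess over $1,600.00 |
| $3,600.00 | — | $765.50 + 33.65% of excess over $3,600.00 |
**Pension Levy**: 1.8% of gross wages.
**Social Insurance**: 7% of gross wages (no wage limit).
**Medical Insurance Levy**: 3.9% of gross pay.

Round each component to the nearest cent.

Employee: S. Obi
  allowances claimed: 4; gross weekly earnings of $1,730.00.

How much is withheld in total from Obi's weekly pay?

$485.42

Income Tax: taxable = $1,730.00 − 4×$58.00 = $1,498.00
  $33.30 + 19.4% × ($1,498.00 − $300.00) = $33.30 + 19.4% × $1,198.00 = $265.71
Pension Levy: 1.8% × $1,730.00 = $31.14
Social Insurance: 7% × $1,730.00 = $121.10
Medical Insurance Levy: 3.9% × $1,730.00 = $67.47
Total: $265.71 + $31.14 + $121.10 + $67.47 = $485.42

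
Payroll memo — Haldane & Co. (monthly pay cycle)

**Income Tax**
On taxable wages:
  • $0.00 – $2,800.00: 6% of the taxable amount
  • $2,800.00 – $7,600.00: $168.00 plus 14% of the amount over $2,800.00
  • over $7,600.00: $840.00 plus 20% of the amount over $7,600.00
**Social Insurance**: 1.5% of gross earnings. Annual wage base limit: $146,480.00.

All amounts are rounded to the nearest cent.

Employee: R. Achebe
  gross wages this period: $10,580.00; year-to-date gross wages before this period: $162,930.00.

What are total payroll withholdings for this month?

Income Tax: taxable = $10,580.00
  $840.00 + 20% × ($10,580.00 − $7,600.00) = $840.00 + 20% × $2,980.00 = $1,436.00
Social Insurance: YTD $162,930.00 ≥ cap $146,480.00 → $0.00
Total: $1,436.00 + $0.00 = $1,436.00

$1,436.00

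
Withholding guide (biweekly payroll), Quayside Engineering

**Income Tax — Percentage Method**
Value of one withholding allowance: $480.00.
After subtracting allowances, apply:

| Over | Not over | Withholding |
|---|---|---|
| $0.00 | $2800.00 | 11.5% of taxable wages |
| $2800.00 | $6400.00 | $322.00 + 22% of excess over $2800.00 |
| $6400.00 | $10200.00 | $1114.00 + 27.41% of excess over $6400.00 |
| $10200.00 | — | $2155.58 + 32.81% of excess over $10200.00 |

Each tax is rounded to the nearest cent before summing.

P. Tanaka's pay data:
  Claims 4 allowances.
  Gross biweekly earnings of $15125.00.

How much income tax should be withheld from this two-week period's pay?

$3141.52

Income Tax: taxable = $15125.00 − 4×$480.00 = $13205.00
  $2155.58 + 32.81% × ($13205.00 − $10200.00) = $2155.58 + 32.81% × $3005.00 = $3141.52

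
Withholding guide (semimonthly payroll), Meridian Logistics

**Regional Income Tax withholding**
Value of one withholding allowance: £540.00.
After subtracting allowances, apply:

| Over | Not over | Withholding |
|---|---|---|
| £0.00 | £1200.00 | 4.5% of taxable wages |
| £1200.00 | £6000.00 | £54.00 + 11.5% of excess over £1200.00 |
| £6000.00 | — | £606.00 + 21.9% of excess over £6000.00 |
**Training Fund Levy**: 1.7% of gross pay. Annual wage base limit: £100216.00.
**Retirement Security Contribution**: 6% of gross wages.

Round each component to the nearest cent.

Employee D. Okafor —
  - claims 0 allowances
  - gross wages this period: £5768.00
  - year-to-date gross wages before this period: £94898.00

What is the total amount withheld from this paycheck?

Regional Income Tax: taxable = £5768.00
  £54.00 + 11.5% × (£5768.00 − £1200.00) = £54.00 + 11.5% × £4568.00 = £579.32
Training Fund Levy: cap £100216.00 − YTD £94898.00 = £5318.00 subject; 1.7% × £5318.00 = £90.41
Retirement Security Contribution: 6% × £5768.00 = £346.08
Total: £579.32 + £90.41 + £346.08 = £1015.81

£1015.81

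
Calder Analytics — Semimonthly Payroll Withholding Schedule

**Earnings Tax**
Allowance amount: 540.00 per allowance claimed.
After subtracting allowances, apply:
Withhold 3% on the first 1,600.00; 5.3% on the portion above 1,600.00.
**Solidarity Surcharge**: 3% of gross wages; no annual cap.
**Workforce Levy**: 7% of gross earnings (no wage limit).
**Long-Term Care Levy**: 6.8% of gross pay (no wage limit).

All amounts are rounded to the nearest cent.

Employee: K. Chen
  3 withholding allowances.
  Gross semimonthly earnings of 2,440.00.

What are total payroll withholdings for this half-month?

Earnings Tax: taxable = 2,440.00 − 3×540.00 = 820.00
  3% × 820.00 = 24.60
Solidarity Surcharge: 3% × 2,440.00 = 73.20
Workforce Levy: 7% × 2,440.00 = 170.80
Long-Term Care Levy: 6.8% × 2,440.00 = 165.92
Total: 24.60 + 73.20 + 170.80 + 165.92 = 434.52

434.52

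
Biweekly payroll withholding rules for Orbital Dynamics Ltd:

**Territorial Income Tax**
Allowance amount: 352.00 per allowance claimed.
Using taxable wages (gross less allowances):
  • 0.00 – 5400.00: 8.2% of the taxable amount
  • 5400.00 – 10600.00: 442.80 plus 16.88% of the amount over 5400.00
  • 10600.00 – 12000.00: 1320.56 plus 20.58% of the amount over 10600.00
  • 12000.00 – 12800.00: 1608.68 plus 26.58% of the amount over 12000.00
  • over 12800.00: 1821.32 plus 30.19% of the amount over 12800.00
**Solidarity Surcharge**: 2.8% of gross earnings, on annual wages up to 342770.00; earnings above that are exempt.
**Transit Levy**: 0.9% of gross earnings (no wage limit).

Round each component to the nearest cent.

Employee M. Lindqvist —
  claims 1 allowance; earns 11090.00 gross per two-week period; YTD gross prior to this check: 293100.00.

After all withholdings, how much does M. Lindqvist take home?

Territorial Income Tax: taxable = 11090.00 − 1×352.00 = 10738.00
  1320.56 + 20.58% × (10738.00 − 10600.00) = 1320.56 + 20.58% × 138.00 = 1348.96
Solidarity Surcharge: 2.8% × 11090.00 = 310.52
Transit Levy: 0.9% × 11090.00 = 99.81
Total withheld: 1348.96 + 310.52 + 99.81 = 1759.29
Net pay: 11090.00 − 1759.29 = 9330.71

9330.71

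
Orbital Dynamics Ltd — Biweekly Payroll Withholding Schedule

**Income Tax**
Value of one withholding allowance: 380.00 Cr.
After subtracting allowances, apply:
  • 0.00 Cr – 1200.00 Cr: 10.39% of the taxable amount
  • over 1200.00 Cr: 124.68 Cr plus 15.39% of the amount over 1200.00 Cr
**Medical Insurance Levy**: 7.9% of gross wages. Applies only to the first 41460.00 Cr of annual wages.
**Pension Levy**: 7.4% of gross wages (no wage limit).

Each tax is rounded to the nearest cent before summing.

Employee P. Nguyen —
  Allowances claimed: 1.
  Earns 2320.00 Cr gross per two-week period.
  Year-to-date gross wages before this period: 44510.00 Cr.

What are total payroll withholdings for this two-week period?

410.25 Cr

Income Tax: taxable = 2320.00 Cr − 1×380.00 Cr = 1940.00 Cr
  124.68 Cr + 15.39% × (1940.00 Cr − 1200.00 Cr) = 124.68 Cr + 15.39% × 740.00 Cr = 238.57 Cr
Medical Insurance Levy: YTD 44510.00 Cr ≥ cap 41460.00 Cr → 0.00 Cr
Pension Levy: 7.4% × 2320.00 Cr = 171.68 Cr
Total: 238.57 Cr + 0.00 Cr + 171.68 Cr = 410.25 Cr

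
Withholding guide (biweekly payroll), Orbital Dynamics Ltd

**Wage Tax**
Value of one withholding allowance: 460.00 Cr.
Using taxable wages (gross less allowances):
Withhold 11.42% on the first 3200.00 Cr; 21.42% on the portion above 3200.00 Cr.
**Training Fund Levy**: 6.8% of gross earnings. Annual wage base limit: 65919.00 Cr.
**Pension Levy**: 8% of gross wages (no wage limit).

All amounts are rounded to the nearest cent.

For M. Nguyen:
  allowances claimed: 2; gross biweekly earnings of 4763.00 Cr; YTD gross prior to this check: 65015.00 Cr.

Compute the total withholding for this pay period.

Wage Tax: taxable = 4763.00 Cr − 2×460.00 Cr = 3843.00 Cr
  365.44 Cr + 21.42% × (3843.00 Cr − 3200.00 Cr) = 365.44 Cr + 21.42% × 643.00 Cr = 503.17 Cr
Training Fund Levy: cap 65919.00 Cr − YTD 65015.00 Cr = 904.00 Cr subject; 6.8% × 904.00 Cr = 61.47 Cr
Pension Levy: 8% × 4763.00 Cr = 381.04 Cr
Total: 503.17 Cr + 61.47 Cr + 381.04 Cr = 945.68 Cr

945.68 Cr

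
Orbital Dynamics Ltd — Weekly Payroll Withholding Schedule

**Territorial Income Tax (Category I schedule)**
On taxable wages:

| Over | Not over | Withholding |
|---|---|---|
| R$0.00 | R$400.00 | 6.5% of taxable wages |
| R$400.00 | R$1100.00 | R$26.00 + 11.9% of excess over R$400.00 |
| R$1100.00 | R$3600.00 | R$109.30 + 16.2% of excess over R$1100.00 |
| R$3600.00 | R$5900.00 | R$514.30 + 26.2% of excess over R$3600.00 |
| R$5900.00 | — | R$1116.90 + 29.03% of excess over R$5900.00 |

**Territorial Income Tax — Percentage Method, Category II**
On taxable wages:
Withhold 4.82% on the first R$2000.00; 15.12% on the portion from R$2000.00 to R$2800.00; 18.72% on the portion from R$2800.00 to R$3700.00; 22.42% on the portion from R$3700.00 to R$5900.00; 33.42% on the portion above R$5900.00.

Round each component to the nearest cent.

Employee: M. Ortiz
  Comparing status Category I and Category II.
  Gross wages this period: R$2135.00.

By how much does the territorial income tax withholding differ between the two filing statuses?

R$160.16

Territorial Income Tax (Category I): taxable = R$2135.00
  R$109.30 + 16.2% × (R$2135.00 − R$1100.00) = R$109.30 + 16.2% × R$1035.00 = R$276.97
Territorial Income Tax (Category II): taxable = R$2135.00
  R$96.40 + 15.12% × (R$2135.00 − R$2000.00) = R$96.40 + 15.12% × R$135.00 = R$116.81
Difference: |R$276.97 − R$116.81| = R$160.16 (higher under Category I)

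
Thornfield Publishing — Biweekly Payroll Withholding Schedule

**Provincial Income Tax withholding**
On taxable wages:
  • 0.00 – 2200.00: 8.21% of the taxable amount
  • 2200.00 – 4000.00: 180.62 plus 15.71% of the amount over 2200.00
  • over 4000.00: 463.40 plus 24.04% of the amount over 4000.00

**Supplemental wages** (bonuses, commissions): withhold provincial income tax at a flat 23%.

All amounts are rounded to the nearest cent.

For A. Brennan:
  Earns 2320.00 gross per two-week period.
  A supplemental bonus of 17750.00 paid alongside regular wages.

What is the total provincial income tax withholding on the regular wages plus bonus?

4281.97

Provincial Income Tax: taxable = 2320.00
  180.62 + 15.71% × (2320.00 − 2200.00) = 180.62 + 15.71% × 120.00 = 199.47
Supplemental (23% flat on bonus): 23% × 17750.00 = 4082.50
Total provincial income tax: 199.47 + 4082.50 = 4281.97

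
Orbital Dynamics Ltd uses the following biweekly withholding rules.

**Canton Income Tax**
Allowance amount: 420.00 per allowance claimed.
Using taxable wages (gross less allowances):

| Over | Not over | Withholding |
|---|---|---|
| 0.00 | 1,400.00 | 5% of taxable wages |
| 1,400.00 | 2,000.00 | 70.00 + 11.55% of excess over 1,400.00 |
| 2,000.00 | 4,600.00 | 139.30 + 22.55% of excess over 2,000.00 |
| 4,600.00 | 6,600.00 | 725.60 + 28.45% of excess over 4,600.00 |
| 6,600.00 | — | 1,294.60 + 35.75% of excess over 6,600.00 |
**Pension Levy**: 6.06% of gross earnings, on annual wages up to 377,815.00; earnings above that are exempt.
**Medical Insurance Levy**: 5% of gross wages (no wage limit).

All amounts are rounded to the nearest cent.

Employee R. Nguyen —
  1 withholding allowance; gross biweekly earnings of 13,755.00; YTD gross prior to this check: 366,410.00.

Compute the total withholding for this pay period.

5,081.25

Canton Income Tax: taxable = 13,755.00 − 1×420.00 = 13,335.00
  1,294.60 + 35.75% × (13,335.00 − 6,600.00) = 1,294.60 + 35.75% × 6,735.00 = 3,702.36
Pension Levy: cap 377,815.00 − YTD 366,410.00 = 11,405.00 subject; 6.06% × 11,405.00 = 691.14
Medical Insurance Levy: 5% × 13,755.00 = 687.75
Total: 3,702.36 + 691.14 + 687.75 = 5,081.25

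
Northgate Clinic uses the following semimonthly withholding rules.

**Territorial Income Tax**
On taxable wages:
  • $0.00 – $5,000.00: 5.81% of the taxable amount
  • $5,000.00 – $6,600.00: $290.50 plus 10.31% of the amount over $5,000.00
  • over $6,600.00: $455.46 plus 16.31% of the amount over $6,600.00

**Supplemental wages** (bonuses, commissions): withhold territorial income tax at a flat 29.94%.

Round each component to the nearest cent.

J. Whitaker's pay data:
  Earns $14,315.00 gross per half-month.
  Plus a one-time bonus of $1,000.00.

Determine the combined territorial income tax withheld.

Territorial Income Tax: taxable = $14,315.00
  $455.46 + 16.31% × ($14,315.00 − $6,600.00) = $455.46 + 16.31% × $7,715.00 = $1,713.78
Supplemental (29.94% flat on bonus): 29.94% × $1,000.00 = $299.40
Total territorial income tax: $1,713.78 + $299.40 = $2,013.18

$2,013.18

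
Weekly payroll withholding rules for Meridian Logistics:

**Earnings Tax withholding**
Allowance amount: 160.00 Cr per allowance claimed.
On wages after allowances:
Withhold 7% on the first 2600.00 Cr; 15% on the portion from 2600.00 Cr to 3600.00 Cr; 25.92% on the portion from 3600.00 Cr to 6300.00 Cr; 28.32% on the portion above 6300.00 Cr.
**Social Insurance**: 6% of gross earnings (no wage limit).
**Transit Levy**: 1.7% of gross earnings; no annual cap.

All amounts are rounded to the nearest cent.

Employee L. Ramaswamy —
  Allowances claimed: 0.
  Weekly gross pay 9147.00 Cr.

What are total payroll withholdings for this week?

2542.43 Cr

Earnings Tax: taxable = 9147.00 Cr
  1031.84 Cr + 28.32% × (9147.00 Cr − 6300.00 Cr) = 1031.84 Cr + 28.32% × 2847.00 Cr = 1838.11 Cr
Social Insurance: 6% × 9147.00 Cr = 548.82 Cr
Transit Levy: 1.7% × 9147.00 Cr = 155.50 Cr
Total: 1838.11 Cr + 548.82 Cr + 155.50 Cr = 2542.43 Cr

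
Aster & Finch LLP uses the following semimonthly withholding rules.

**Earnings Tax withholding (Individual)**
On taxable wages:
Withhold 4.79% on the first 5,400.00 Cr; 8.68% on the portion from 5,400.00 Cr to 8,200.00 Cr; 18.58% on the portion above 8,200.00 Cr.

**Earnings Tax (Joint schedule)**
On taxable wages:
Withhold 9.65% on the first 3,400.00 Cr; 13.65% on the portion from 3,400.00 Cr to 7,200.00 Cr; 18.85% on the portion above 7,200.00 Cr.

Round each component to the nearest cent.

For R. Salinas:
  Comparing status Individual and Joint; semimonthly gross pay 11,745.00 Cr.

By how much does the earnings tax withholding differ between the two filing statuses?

Earnings Tax (Individual): taxable = 11,745.00 Cr
  501.70 Cr + 18.58% × (11,745.00 Cr − 8,200.00 Cr) = 501.70 Cr + 18.58% × 3,545.00 Cr = 1,160.36 Cr
Earnings Tax (Joint): taxable = 11,745.00 Cr
  846.80 Cr + 18.85% × (11,745.00 Cr − 7,200.00 Cr) = 846.80 Cr + 18.85% × 4,545.00 Cr = 1,703.53 Cr
Difference: |1,160.36 Cr − 1,703.53 Cr| = 543.17 Cr (higher under Joint)

543.17 Cr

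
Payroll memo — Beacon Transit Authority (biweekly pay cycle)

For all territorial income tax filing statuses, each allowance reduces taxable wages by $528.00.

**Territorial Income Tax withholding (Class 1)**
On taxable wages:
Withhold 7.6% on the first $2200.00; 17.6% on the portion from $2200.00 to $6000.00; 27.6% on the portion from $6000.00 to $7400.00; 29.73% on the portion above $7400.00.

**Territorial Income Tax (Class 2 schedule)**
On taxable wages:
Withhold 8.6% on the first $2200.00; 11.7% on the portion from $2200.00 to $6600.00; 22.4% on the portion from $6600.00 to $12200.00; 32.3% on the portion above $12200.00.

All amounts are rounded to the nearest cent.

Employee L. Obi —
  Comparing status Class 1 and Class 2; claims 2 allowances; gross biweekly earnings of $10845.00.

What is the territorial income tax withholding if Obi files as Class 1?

Territorial Income Tax (Class 1): taxable = $10845.00 − 2×$528.00 = $9789.00
  $1222.40 + 29.73% × ($9789.00 − $7400.00) = $1222.40 + 29.73% × $2389.00 = $1932.65

$1932.65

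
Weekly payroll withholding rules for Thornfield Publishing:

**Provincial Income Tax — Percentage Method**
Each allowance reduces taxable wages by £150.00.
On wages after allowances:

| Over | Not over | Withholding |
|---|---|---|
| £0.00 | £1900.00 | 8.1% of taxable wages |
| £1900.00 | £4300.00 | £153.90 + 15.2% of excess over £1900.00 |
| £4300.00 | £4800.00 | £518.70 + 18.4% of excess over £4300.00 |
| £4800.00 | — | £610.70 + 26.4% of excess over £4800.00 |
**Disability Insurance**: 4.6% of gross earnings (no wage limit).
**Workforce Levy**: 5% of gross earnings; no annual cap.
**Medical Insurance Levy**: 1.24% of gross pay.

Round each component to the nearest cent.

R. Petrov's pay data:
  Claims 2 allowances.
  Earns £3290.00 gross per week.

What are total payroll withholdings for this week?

Provincial Income Tax: taxable = £3290.00 − 2×£150.00 = £2990.00
  £153.90 + 15.2% × (£2990.00 − £1900.00) = £153.90 + 15.2% × £1090.00 = £319.58
Disability Insurance: 4.6% × £3290.00 = £151.34
Workforce Levy: 5% × £3290.00 = £164.50
Medical Insurance Levy: 1.24% × £3290.00 = £40.80
Total: £319.58 + £151.34 + £164.50 + £40.80 = £676.22

£676.22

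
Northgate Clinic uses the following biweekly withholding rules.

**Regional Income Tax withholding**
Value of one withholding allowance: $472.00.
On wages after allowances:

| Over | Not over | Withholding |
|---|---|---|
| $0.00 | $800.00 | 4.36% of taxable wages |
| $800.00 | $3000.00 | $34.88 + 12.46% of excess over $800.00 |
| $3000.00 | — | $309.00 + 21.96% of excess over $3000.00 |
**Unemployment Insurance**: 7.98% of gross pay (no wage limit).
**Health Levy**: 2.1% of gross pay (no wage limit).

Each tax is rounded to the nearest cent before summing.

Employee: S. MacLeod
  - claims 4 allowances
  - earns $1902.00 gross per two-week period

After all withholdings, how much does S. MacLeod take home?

$1709.67

Regional Income Tax: taxable = $1902.00 − 4×$472.00 = $14.00
  4.36% × $14.00 = $0.61
Unemployment Insurance: 7.98% × $1902.00 = $151.78
Health Levy: 2.1% × $1902.00 = $39.94
Total withheld: $0.61 + $151.78 + $39.94 = $192.33
Net pay: $1902.00 − $192.33 = $1709.67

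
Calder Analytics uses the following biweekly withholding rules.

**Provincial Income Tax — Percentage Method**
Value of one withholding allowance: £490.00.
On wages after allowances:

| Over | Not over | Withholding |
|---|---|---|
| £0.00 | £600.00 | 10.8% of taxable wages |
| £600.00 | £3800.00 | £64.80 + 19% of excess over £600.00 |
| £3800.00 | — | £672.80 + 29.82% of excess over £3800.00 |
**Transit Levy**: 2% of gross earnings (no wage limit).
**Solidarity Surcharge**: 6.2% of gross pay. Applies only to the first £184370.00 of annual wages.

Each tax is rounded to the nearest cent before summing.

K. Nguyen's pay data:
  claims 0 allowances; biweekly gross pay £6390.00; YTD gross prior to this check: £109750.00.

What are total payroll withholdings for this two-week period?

£1969.12

Provincial Income Tax: taxable = £6390.00
  £672.80 + 29.82% × (£6390.00 − £3800.00) = £672.80 + 29.82% × £2590.00 = £1445.14
Transit Levy: 2% × £6390.00 = £127.80
Solidarity Surcharge: 6.2% × £6390.00 = £396.18
Total: £1445.14 + £127.80 + £396.18 = £1969.12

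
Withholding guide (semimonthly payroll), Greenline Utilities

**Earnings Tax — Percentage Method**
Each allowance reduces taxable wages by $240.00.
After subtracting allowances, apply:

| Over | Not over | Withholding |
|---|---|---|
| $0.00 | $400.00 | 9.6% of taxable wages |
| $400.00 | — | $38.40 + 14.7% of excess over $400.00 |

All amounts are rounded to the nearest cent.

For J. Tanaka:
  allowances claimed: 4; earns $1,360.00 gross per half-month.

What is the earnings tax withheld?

Earnings Tax: taxable = $1,360.00 − 4×$240.00 = $400.00
  9.6% × $400.00 = $38.40

$38.40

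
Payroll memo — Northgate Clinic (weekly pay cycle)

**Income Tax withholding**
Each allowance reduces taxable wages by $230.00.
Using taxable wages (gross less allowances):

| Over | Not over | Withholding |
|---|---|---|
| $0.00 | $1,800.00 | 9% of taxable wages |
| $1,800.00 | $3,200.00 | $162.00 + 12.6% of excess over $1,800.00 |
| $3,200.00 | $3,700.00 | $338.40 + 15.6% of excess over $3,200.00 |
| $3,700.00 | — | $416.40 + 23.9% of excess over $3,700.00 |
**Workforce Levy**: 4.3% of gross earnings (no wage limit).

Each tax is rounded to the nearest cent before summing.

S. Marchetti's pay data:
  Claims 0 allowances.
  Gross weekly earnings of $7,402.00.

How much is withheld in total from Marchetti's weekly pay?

Income Tax: taxable = $7,402.00
  $416.40 + 23.9% × ($7,402.00 − $3,700.00) = $416.40 + 23.9% × $3,702.00 = $1,301.18
Workforce Levy: 4.3% × $7,402.00 = $318.29
Total: $1,301.18 + $318.29 = $1,619.47

$1,619.47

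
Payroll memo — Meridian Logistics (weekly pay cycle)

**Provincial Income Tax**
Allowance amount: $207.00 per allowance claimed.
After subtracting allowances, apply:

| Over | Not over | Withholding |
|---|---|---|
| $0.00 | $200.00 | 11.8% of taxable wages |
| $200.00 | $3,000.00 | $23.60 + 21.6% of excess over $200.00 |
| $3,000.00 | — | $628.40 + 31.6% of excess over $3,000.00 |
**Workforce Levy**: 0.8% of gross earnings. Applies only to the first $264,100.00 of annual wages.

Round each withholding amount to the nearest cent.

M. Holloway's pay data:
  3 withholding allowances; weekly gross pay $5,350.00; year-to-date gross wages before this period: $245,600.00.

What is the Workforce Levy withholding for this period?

Workforce Levy: 0.8% × $5,350.00 = $42.80

$42.80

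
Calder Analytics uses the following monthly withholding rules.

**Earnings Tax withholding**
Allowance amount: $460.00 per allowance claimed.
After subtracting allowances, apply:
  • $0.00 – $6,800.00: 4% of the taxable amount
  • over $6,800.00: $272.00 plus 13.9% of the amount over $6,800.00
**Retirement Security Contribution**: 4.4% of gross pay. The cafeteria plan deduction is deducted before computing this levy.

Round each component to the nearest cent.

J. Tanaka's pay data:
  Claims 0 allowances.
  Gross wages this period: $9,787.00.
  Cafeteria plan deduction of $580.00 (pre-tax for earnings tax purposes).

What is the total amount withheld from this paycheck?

Earnings Tax: taxable = $9,787.00 − $580.00 = $9,207.00
  $272.00 + 13.9% × ($9,207.00 − $6,800.00) = $272.00 + 13.9% × $2,407.00 = $606.57
Retirement Security Contribution: 4.4% × $9,207.00 = $405.11
Total: $606.57 + $405.11 = $1,011.68

$1,011.68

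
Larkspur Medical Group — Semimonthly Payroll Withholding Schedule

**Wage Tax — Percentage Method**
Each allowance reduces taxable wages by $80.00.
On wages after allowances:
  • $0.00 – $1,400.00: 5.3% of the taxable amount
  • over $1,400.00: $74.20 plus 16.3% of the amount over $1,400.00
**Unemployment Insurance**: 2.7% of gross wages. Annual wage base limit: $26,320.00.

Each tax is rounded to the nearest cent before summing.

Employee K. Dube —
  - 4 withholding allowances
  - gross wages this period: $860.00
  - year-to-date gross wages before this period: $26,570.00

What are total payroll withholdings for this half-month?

$28.62

Wage Tax: taxable = $860.00 − 4×$80.00 = $540.00
  5.3% × $540.00 = $28.62
Unemployment Insurance: YTD $26,570.00 ≥ cap $26,320.00 → $0.00
Total: $28.62 + $0.00 = $28.62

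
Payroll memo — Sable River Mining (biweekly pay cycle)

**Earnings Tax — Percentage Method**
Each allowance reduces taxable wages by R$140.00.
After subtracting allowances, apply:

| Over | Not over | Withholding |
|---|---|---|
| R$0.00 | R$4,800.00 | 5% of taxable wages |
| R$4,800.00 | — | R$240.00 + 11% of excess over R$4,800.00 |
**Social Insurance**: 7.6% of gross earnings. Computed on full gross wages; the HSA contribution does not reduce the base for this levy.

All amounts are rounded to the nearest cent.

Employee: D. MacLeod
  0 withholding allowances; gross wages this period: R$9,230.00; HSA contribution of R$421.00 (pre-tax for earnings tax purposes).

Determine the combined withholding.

R$1,382.47

Earnings Tax: taxable = R$9,230.00 − R$421.00 = R$8,809.00
  R$240.00 + 11% × (R$8,809.00 − R$4,800.00) = R$240.00 + 11% × R$4,009.00 = R$680.99
Social Insurance: 7.6% × R$9,230.00 = R$701.48
Total: R$680.99 + R$701.48 = R$1,382.47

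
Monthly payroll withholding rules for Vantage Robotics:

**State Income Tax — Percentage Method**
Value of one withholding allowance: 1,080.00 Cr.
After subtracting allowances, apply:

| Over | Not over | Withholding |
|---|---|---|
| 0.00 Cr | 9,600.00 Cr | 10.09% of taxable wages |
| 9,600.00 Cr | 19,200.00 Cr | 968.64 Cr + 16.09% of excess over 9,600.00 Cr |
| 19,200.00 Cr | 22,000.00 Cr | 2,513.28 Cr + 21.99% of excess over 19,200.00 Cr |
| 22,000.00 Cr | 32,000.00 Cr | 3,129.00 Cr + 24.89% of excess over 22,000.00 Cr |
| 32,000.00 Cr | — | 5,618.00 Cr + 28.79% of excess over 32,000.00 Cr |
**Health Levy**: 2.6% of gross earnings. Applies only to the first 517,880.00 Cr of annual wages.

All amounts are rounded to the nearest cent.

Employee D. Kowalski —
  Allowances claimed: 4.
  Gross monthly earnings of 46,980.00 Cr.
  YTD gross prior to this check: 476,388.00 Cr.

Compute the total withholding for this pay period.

9,765.80 Cr

State Income Tax: taxable = 46,980.00 Cr − 4×1,080.00 Cr = 42,660.00 Cr
  5,618.00 Cr + 28.79% × (42,660.00 Cr − 32,000.00 Cr) = 5,618.00 Cr + 28.79% × 10,660.00 Cr = 8,687.01 Cr
Health Levy: cap 517,880.00 Cr − YTD 476,388.00 Cr = 41,492.00 Cr subject; 2.6% × 41,492.00 Cr = 1,078.79 Cr
Total: 8,687.01 Cr + 1,078.79 Cr = 9,765.80 Cr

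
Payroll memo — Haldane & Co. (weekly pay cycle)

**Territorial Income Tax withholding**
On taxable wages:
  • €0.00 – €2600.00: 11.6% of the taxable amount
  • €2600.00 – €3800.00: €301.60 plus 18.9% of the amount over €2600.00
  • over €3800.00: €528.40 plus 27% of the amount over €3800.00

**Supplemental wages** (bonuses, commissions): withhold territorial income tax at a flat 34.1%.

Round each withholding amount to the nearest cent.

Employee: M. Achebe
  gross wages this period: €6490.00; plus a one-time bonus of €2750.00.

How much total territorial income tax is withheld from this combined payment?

Territorial Income Tax: taxable = €6490.00
  €528.40 + 27% × (€6490.00 − €3800.00) = €528.40 + 27% × €2690.00 = €1254.70
Supplemental (34.1% flat on bonus): 34.1% × €2750.00 = €937.75
Total territorial income tax: €1254.70 + €937.75 = €2192.45

€2192.45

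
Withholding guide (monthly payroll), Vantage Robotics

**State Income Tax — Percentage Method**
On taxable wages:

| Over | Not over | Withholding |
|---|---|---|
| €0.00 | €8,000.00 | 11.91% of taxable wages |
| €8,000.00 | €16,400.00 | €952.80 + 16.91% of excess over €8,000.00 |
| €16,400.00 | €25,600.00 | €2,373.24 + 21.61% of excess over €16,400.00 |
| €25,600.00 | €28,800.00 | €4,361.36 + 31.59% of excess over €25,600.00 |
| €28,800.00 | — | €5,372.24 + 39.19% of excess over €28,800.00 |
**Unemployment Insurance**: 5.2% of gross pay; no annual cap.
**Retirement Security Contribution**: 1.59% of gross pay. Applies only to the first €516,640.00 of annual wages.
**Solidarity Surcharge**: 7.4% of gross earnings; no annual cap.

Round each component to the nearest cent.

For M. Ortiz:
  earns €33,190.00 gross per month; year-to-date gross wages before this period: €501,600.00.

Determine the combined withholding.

State Income Tax: taxable = €33,190.00
  €5,372.24 + 39.19% × (€33,190.00 − €28,800.00) = €5,372.24 + 39.19% × €4,390.00 = €7,092.68
Unemployment Insurance: 5.2% × €33,190.00 = €1,725.88
Retirement Security Contribution: cap €516,640.00 − YTD €501,600.00 = €15,040.00 subject; 1.59% × €15,040.00 = €239.14
Solidarity Surcharge: 7.4% × €33,190.00 = €2,456.06
Total: €7,092.68 + €1,725.88 + €239.14 + €2,456.06 = €11,513.76

€11,513.76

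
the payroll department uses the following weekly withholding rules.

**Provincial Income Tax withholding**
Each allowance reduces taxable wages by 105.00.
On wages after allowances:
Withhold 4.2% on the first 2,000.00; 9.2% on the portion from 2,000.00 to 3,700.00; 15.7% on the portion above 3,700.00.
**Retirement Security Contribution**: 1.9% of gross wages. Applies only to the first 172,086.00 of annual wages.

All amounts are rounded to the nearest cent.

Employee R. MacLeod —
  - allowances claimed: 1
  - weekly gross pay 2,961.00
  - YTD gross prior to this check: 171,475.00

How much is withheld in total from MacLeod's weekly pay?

174.36

Provincial Income Tax: taxable = 2,961.00 − 1×105.00 = 2,856.00
  84.00 + 9.2% × (2,856.00 − 2,000.00) = 84.00 + 9.2% × 856.00 = 162.75
Retirement Security Contribution: cap 172,086.00 − YTD 171,475.00 = 611.00 subject; 1.9% × 611.00 = 11.61
Total: 162.75 + 11.61 = 174.36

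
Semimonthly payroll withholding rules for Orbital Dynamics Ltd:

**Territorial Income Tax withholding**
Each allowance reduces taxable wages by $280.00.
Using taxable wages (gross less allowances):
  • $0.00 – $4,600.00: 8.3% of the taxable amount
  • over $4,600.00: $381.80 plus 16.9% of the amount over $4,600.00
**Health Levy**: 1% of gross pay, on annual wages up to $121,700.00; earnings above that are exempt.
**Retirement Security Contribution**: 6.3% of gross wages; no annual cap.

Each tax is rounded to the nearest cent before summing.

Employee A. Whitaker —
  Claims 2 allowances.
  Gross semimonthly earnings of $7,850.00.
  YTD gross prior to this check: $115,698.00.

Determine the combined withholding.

Territorial Income Tax: taxable = $7,850.00 − 2×$280.00 = $7,290.00
  $381.80 + 16.9% × ($7,290.00 − $4,600.00) = $381.80 + 16.9% × $2,690.00 = $836.41
Health Levy: cap $121,700.00 − YTD $115,698.00 = $6,002.00 subject; 1% × $6,002.00 = $60.02
Retirement Security Contribution: 6.3% × $7,850.00 = $494.55
Total: $836.41 + $60.02 + $494.55 = $1,390.98

$1,390.98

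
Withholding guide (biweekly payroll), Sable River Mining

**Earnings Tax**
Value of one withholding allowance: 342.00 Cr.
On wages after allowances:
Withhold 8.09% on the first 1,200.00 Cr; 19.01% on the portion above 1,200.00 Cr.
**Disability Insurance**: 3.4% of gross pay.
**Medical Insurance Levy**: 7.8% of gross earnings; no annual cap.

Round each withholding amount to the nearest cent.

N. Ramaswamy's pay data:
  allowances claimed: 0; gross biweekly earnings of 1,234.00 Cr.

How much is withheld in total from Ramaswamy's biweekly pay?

Earnings Tax: taxable = 1,234.00 Cr
  97.08 Cr + 19.01% × (1,234.00 Cr − 1,200.00 Cr) = 97.08 Cr + 19.01% × 34.00 Cr = 103.54 Cr
Disability Insurance: 3.4% × 1,234.00 Cr = 41.96 Cr
Medical Insurance Levy: 7.8% × 1,234.00 Cr = 96.25 Cr
Total: 103.54 Cr + 41.96 Cr + 96.25 Cr = 241.75 Cr

241.75 Cr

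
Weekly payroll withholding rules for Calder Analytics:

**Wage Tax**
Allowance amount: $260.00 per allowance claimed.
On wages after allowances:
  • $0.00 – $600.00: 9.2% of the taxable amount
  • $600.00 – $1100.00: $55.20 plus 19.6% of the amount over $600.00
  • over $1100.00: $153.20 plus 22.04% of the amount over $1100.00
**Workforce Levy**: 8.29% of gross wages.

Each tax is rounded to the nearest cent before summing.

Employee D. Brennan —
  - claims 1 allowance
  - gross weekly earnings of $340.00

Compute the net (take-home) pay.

Wage Tax: taxable = $340.00 − 1×$260.00 = $80.00
  9.2% × $80.00 = $7.36
Workforce Levy: 8.29% × $340.00 = $28.19
Total withheld: $7.36 + $28.19 = $35.55
Net pay: $340.00 − $35.55 = $304.45

$304.45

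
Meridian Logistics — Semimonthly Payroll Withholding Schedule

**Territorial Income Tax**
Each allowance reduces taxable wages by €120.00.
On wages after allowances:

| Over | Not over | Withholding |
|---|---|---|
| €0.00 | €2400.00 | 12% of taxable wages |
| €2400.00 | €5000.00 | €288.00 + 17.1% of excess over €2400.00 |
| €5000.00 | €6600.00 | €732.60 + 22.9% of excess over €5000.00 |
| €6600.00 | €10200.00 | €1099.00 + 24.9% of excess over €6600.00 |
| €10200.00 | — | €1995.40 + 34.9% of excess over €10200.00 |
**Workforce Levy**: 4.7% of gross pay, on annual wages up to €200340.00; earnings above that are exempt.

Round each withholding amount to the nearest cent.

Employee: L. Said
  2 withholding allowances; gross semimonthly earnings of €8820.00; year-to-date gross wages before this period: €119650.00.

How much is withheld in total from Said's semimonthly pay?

Territorial Income Tax: taxable = €8820.00 − 2×€120.00 = €8580.00
  €1099.00 + 24.9% × (€8580.00 − €6600.00) = €1099.00 + 24.9% × €1980.00 = €1592.02
Workforce Levy: 4.7% × €8820.00 = €414.54
Total: €1592.02 + €414.54 = €2006.56

€2006.56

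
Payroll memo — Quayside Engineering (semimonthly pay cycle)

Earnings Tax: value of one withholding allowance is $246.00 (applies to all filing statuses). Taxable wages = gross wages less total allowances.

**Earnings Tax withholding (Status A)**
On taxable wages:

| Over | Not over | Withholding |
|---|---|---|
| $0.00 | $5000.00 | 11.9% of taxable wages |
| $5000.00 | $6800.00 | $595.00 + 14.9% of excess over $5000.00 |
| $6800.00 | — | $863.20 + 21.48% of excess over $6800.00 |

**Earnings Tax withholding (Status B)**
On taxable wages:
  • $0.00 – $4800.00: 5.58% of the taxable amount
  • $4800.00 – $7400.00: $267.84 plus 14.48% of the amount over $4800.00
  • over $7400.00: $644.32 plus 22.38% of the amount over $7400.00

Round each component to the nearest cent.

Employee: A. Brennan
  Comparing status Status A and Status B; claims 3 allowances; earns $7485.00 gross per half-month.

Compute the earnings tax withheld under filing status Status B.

Earnings Tax (Status B): taxable = $7485.00 − 3×$246.00 = $6747.00
  $267.84 + 14.48% × ($6747.00 − $4800.00) = $267.84 + 14.48% × $1947.00 = $549.77

$549.77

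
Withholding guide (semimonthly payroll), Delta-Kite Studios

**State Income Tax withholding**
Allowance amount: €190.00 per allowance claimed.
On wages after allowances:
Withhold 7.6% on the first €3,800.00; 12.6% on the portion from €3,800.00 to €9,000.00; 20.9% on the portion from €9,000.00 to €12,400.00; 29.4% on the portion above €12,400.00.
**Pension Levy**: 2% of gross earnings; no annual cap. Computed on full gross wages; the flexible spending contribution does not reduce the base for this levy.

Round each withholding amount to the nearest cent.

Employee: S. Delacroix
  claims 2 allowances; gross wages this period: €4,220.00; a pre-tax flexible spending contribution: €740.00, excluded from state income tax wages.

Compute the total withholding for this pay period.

State Income Tax: taxable = €4,220.00 − €740.00 − 2×€190.00 = €3,100.00
  7.6% × €3,100.00 = €235.60
Pension Levy: 2% × €4,220.00 = €84.40
Total: €235.60 + €84.40 = €320.00

€320.00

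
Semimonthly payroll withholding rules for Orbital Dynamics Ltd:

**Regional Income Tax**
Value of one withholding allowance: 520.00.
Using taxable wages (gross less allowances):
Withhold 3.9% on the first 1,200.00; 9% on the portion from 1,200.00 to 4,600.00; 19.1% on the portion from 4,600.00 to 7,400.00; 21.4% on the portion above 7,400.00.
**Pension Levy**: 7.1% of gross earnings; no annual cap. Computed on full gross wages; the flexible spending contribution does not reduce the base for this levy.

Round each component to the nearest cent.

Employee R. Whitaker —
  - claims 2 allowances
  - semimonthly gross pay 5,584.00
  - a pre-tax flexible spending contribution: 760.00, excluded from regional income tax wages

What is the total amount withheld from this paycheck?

675.82

Regional Income Tax: taxable = 5,584.00 − 760.00 − 2×520.00 = 3,784.00
  46.80 + 9% × (3,784.00 − 1,200.00) = 46.80 + 9% × 2,584.00 = 279.36
Pension Levy: 7.1% × 5,584.00 = 396.46
Total: 279.36 + 396.46 = 675.82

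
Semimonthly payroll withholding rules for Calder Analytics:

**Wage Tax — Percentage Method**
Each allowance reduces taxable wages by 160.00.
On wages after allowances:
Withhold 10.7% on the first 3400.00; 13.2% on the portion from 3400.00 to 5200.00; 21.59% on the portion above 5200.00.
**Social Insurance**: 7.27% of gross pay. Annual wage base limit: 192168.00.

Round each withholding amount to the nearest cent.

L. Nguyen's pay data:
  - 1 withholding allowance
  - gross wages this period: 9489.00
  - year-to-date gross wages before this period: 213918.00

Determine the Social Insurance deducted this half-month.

0.00

Social Insurance: YTD 213918.00 ≥ cap 192168.00 → 0.00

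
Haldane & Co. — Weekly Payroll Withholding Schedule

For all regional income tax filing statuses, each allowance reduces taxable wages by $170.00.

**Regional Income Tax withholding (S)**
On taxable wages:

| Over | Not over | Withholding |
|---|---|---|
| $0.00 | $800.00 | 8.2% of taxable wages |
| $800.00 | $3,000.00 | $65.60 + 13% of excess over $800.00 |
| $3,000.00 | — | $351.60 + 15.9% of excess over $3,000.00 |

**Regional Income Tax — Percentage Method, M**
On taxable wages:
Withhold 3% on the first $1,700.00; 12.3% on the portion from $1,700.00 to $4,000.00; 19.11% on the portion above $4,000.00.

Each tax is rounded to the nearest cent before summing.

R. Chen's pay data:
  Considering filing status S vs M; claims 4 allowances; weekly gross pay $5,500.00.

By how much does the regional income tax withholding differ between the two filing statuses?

$150.38

Regional Income Tax (S): taxable = $5,500.00 − 4×$170.00 = $4,820.00
  $351.60 + 15.9% × ($4,820.00 − $3,000.00) = $351.60 + 15.9% × $1,820.00 = $640.98
Regional Income Tax (M): taxable = $5,500.00 − 4×$170.00 = $4,820.00
  $333.90 + 19.11% × ($4,820.00 − $4,000.00) = $333.90 + 19.11% × $820.00 = $490.60
Difference: |$640.98 − $490.60| = $150.38 (higher under S)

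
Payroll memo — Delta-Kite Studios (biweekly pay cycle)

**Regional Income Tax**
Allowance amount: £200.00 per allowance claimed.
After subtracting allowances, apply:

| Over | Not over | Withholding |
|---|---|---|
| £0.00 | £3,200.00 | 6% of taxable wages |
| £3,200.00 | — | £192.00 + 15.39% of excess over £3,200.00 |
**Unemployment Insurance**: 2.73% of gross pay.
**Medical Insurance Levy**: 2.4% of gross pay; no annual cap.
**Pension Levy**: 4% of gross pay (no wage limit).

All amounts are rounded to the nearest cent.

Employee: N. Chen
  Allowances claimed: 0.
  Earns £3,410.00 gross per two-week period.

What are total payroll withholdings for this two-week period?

Regional Income Tax: taxable = £3,410.00
  £192.00 + 15.39% × (£3,410.00 − £3,200.00) = £192.00 + 15.39% × £210.00 = £224.32
Unemployment Insurance: 2.73% × £3,410.00 = £93.09
Medical Insurance Levy: 2.4% × £3,410.00 = £81.84
Pension Levy: 4% × £3,410.00 = £136.40
Total: £224.32 + £93.09 + £81.84 + £136.40 = £535.65

£535.65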